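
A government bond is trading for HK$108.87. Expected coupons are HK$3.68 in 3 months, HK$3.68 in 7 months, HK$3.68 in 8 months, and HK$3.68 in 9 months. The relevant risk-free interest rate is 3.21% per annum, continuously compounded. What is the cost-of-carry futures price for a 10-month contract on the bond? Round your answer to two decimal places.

PV(coupons) I = 3.68·e^(−0.0321·3/12) + 3.68·e^(−0.0321·7/12) + 3.68·e^(−0.0321·8/12) + 3.68·e^(−0.0321·9/12)
I = 3.6506 + 3.6117 + 3.6021 + 3.5925 = 14.4569
F = (S − I)·e^(rT) = (108.87 − 14.4569) · e^(0.0321·10/12)
= 94.4131 · e^0.026750 = 94.4131 × 1.027111 = HK$96.97

HK$96.97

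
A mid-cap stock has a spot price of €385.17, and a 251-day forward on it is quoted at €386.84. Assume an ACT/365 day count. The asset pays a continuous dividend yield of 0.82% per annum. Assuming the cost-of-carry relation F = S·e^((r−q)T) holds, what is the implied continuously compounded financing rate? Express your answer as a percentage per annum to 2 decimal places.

From F = S·e^((r−q)T): (r − q) = ln(F/S)/T
ln(386.84/385.17) = ln(1.004336) = 0.004327
(r − q) = 0.004327 / (251/365) = 0.006292
r = ln(F/S)/T + q = 0.006292 + 0.0082 = 0.014492
r = 1.45%

1.45%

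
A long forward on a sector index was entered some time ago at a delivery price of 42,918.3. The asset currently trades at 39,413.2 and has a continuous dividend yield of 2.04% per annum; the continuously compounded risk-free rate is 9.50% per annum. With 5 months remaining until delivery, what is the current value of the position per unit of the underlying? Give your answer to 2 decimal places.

Current fair forward for the remaining 5 months: F = S·e^((r − q)·T), (r − q) = 0.0950 − 0.0204 = 0.0746
F = 39413.2 · e^(0.0746 × 5/12) = 39413.2 × 1.03157146 = 40657.5323
Value of long forward = (F − K)·e^(−rT) = (40657.5323 − 42918.3) · e^(−0.0950·5/12)
= -2260.7677 × 0.96118985 = -2173.03

-2173.03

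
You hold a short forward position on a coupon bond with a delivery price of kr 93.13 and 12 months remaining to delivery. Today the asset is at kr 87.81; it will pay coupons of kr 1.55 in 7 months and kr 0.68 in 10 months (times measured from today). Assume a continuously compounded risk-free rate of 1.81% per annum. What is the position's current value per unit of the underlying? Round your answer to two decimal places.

PV(remaining coupons) I = 1.55·e^(−0.0181·7/12) + 0.68·e^(−0.0181·10/12) = 2.2035
Current forward F = (S − I)·e^(rT) = (87.81 − 2.2035)·e^(0.0181·12/12) = 85.6065 × 1.018265 = 87.1701
Value (long) = (F − K)·e^(−rT) = (87.1701 − 93.13) × 0.982063 = -5.8530
Short position value = −(long value) = kr 5.85

kr 5.85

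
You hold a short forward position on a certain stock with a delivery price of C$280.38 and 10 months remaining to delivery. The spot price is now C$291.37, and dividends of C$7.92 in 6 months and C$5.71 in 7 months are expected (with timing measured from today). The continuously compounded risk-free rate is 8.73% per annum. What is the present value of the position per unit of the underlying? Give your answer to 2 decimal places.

-C$17.66

PV(remaining dividends) I = 7.92·e^(−0.0873·6/12) + 5.71·e^(−0.0873·7/12) = 13.0082
Current forward F = (S − I)·e^(rT) = (291.37 − 13.0082)·e^(0.0873·10/12) = 278.3618 × 1.075462 = 299.3675
Value (long) = (F − K)·e^(−rT) = (299.3675 − 280.38) × 0.929833 = 17.6552
Short position value = −(long value) = -C$17.66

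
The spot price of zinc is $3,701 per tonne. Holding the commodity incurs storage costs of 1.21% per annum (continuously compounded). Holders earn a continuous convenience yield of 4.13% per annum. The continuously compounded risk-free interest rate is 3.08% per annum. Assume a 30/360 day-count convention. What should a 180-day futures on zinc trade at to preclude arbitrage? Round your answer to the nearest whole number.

Net carry = r + u − y = 0.0308 + 0.0121 − 0.0413 = 0.0016
F = S·e^((r+u−y)T) = 3701 · e^(0.0016 × 180/360) = 3701 · e^0.000800
= 3701 × 1.000800 = $3,704 per tonne

$3,704 per tonne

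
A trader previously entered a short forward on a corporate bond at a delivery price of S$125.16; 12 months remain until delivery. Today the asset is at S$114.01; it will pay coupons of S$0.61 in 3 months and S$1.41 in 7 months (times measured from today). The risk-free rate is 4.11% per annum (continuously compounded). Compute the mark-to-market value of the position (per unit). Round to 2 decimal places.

S$8.09

PV(remaining coupons) I = 0.61·e^(−0.0411·3/12) + 1.41·e^(−0.0411·7/12) = 1.9804
Current forward F = (S − I)·e^(rT) = (114.01 − 1.9804)·e^(0.0411·12/12) = 112.0296 × 1.041956 = 116.7299
Value (long) = (F − K)·e^(−rT) = (116.7299 − 125.16) × 0.959733 = -8.0906
Short position value = −(long value) = S$8.09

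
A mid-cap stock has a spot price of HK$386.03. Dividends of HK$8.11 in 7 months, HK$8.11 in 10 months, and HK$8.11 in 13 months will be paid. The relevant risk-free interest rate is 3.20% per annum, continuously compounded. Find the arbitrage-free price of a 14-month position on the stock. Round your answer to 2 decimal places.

PV(dividends) I = 8.11·e^(−0.0320·7/12) + 8.11·e^(−0.0320·10/12) + 8.11·e^(−0.0320·13/12)
I = 7.9600 + 7.8966 + 7.8337 = 23.6903
F = (S − I)·e^(rT) = (386.03 − 23.6903) · e^(0.0320·14/12)
= 362.3397 · e^0.037333 = 362.3397 × 1.038039 = HK$376.12

HK$376.12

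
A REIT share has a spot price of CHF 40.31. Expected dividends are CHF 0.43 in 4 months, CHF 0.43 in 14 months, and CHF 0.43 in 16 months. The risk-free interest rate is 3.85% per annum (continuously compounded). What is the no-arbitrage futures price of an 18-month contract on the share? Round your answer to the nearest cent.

CHF 41.39

PV(dividends) I = 0.43·e^(−0.0385·4/12) + 0.43·e^(−0.0385·14/12) + 0.43·e^(−0.0385·16/12)
I = 0.4245 + 0.4111 + 0.4085 = 1.2441
F = (S − I)·e^(rT) = (40.31 − 1.2441) · e^(0.0385·18/12)
= 39.0659 · e^0.057750 = 39.0659 × 1.059450 = CHF 41.39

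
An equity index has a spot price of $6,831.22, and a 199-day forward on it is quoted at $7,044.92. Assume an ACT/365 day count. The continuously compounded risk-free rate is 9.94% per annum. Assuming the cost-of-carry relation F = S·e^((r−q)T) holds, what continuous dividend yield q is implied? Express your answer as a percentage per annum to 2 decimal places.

From F = S·e^((r−q)T): (r − q) = ln(F/S)/T
ln(7044.92/6831.22) = ln(1.031283) = 0.030804
(r − q) = 0.030804 / (199/365) = 0.056500
q = r − ln(F/S)/T = 0.0994 − 0.056500 = 0.042900
q = 4.29%

4.29%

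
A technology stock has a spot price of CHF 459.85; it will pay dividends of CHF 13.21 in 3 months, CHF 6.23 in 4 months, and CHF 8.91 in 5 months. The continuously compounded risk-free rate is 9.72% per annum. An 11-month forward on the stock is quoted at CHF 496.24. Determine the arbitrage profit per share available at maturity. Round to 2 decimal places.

PV(dividends) I = 13.21·e^(−0.0972·3/12) + 6.23·e^(−0.0972·4/12) + 8.91·e^(−0.0972·5/12) = 27.4806
Fair forward F* = (S − I)·e^(rT) = (459.85 − 27.4806)·e^0.089100 = 432.3694 × 1.093190 = 472.6619
Market CHF 496.24 > fair 472.6619: forward overpriced → cash-and-carry (borrow at r, buy the stock and collect the dividends, short the forward).
Profit at T = |F_mkt − F*| = |496.24 − 472.6619| = CHF 23.58 per share

CHF 23.58 per share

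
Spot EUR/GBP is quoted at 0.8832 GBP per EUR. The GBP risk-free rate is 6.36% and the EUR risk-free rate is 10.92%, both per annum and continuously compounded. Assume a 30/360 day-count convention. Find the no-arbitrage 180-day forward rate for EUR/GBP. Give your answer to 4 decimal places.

F = S·e^((r_GBP − r_EUR)T) = 0.8832 · e^((0.0636 − 0.1092) × 180/360)
= 0.8832 · e^-0.022800 = 0.8832 × 0.977458
F = 0.8633 GBP per EUR

0.8633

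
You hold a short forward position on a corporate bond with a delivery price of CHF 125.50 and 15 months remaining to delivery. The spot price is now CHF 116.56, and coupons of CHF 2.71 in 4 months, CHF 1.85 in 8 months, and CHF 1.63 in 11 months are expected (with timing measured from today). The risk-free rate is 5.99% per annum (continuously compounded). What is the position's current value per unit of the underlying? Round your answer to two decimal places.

CHF 5.86

PV(remaining coupons) I = 2.71·e^(−0.0599·4/12) + 1.85·e^(−0.0599·8/12) + 1.63·e^(−0.0599·11/12) = 5.9769
Current forward F = (S − I)·e^(rT) = (116.56 − 5.9769)·e^(0.0599·15/12) = 110.5831 × 1.077749 = 119.1808
Value (long) = (F − K)·e^(−rT) = (119.1808 − 125.50) × 0.927859 = -5.8633
Short position value = −(long value) = CHF 5.86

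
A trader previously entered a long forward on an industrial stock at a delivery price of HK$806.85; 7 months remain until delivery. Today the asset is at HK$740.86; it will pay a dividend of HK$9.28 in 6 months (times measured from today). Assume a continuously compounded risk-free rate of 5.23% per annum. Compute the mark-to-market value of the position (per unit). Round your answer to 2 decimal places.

-HK$50.79

PV(remaining dividends) I = 9.28·e^(−0.0523·6/12) = 9.0405
Current forward F = (S − I)·e^(rT) = (740.86 − 9.0405)·e^(0.0523·7/12) = 731.8195 × 1.030978 = 754.4898
Value (long) = (F − K)·e^(−rT) = (754.4898 − 806.85) × 0.969952 = -50.7869
Value = -HK$50.79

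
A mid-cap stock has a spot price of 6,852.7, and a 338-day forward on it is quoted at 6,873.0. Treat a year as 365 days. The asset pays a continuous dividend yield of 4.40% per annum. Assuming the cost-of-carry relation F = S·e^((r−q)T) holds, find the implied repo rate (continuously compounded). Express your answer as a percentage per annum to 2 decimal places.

4.72%

From F = S·e^((r−q)T): (r − q) = ln(F/S)/T
ln(6873.0/6852.7) = ln(1.002962) = 0.002958
(r − q) = 0.002958 / (338/365) = 0.003194
r = ln(F/S)/T + q = 0.003194 + 0.0440 = 0.047194
r = 4.72%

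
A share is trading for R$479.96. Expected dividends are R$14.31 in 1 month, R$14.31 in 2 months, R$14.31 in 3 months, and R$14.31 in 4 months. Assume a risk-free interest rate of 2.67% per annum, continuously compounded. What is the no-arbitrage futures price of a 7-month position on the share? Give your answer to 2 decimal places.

PV(dividends) I = 14.31·e^(−0.0267·1/12) + 14.31·e^(−0.0267·2/12) + 14.31·e^(−0.0267·3/12) + 14.31·e^(−0.0267·4/12)
I = 14.2782 + 14.2465 + 14.2148 + 14.1832 = 56.9227
F = (S − I)·e^(rT) = (479.96 − 56.9227) · e^(0.0267·7/12)
= 423.0373 · e^0.015575 = 423.0373 × 1.015697 = R$429.68

R$429.68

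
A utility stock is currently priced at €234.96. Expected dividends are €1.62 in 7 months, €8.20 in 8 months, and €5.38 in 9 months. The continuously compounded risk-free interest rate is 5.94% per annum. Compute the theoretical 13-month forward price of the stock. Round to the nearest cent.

€235.01

PV(dividends) I = 1.62·e^(−0.0594·7/12) + 8.20·e^(−0.0594·8/12) + 5.38·e^(−0.0594·9/12)
I = 1.5648 + 7.8816 + 5.1456 = 14.5920
F = (S − I)·e^(rT) = (234.96 − 14.5920) · e^(0.0594·13/12)
= 220.3680 · e^0.064350 = 220.3680 × 1.066466 = €235.01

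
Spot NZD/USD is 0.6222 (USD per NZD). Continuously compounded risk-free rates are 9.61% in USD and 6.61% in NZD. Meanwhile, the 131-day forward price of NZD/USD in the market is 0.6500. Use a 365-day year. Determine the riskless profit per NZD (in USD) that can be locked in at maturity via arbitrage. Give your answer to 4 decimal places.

Fair forward: F* = S·e^(carry·T), with carry = (r_USD − r_NZD) = 0.0961 − 0.0661 = 0.0300
F* = 0.6222 · e^(0.0300 × 131/365) = 0.6222 · e^0.010767 = 0.6222 × 1.010825 = 0.6289
Market 0.6500 > fair 0.6289: forward overpriced → cash-and-carry (buy spot, short the forward).
At maturity, profit = |F_mkt − F*| = |0.6500 − 0.6289| = 0.0211 per NZD (in USD)

0.0211 per NZD (in USD)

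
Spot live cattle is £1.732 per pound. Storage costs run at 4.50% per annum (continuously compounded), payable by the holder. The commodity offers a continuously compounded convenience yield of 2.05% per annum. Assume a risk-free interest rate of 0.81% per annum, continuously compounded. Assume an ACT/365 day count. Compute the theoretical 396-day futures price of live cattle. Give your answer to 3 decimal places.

£1.794 per pound

Net carry = r + u − y = 0.0081 + 0.0450 − 0.0205 = 0.0326
F = S·e^((r+u−y)T) = 1.732 · e^(0.0326 × 396/365) = 1.732 · e^0.035369
= 1.732 × 1.036002 = £1.794 per pound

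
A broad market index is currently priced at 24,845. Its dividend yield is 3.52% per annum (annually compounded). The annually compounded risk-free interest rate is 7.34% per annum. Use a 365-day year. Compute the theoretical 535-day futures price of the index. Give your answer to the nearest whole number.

F = S · (1+r)^T / (1+q)^T
= 24845 × 1.109402 / 1.052015 = 24845 × 1.054550
F = 26,200

26,200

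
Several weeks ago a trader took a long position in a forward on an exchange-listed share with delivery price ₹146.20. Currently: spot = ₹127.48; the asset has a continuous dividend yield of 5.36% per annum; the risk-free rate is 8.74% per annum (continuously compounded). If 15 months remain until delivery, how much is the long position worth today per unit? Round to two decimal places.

Current fair forward for the remaining 15 months: F = S·e^((r − q)·T), (r − q) = 0.0874 − 0.0536 = 0.0338
F = 127.48 · e^(0.0338 × 15/12) = 127.48 × 1.043155 = 132.9814
Value of long forward = (F − K)·e^(−rT) = (132.9814 − 146.20) · e^(−0.0874·15/12)
= -13.2186 × 0.896506 = -11.85

-₹11.85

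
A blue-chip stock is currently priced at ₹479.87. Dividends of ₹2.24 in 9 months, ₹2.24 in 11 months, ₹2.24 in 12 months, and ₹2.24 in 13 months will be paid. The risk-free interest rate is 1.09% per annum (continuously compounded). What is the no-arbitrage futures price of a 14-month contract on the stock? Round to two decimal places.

₹477.03

PV(dividends) I = 2.24·e^(−0.0109·9/12) + 2.24·e^(−0.0109·11/12) + 2.24·e^(−0.0109·12/12) + 2.24·e^(−0.0109·13/12)
I = 2.2218 + 2.2177 + 2.2157 + 2.2137 = 8.8689
F = (S − I)·e^(rT) = (479.87 − 8.8689) · e^(0.0109·14/12)
= 471.0011 · e^0.012717 = 471.0011 × 1.012798 = ₹477.03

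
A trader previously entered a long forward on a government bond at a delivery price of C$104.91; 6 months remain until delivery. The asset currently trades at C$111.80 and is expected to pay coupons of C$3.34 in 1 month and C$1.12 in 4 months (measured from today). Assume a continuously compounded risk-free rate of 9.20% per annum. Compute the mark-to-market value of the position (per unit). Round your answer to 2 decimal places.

C$7.21

PV(remaining coupons) I = 3.34·e^(−0.0920·1/12) + 1.12·e^(−0.0920·4/12) = 4.4007
Current forward F = (S − I)·e^(rT) = (111.80 − 4.4007)·e^(0.0920·6/12) = 107.3993 × 1.047074 = 112.4550
Value (long) = (F − K)·e^(−rT) = (112.4550 − 104.91) × 0.955042 = 7.2058
Value = C$7.21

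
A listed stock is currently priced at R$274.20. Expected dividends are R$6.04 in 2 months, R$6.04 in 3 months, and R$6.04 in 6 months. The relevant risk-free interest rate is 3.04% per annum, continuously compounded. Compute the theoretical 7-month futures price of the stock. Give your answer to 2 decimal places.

R$260.83

PV(dividends) I = 6.04·e^(−0.0304·2/12) + 6.04·e^(−0.0304·3/12) + 6.04·e^(−0.0304·6/12)
I = 6.0095 + 5.9943 + 5.9489 = 17.9527
F = (S − I)·e^(rT) = (274.20 − 17.9527) · e^(0.0304·7/12)
= 256.2473 · e^0.017733 = 256.2473 × 1.017891 = R$260.83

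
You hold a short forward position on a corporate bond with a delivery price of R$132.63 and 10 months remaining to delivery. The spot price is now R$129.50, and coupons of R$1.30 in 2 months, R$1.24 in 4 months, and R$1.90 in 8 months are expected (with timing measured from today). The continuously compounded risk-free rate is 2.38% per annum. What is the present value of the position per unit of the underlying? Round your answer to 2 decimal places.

PV(remaining coupons) I = 1.30·e^(−0.0238·2/12) + 1.24·e^(−0.0238·4/12) + 1.90·e^(−0.0238·8/12) = 4.3951
Current forward F = (S − I)·e^(rT) = (129.50 − 4.3951)·e^(0.0238·10/12) = 125.1049 × 1.020031 = 127.6109
Value (long) = (F − K)·e^(−rT) = (127.6109 − 132.63) × 0.980362 = -4.9205
Short position value = −(long value) = R$4.92

R$4.92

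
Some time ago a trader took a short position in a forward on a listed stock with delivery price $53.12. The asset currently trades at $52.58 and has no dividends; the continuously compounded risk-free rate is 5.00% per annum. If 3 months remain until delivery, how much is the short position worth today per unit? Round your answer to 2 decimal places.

Current fair forward for the remaining 3 months: F = S·e^(r·T), r = 0.0500
F = 52.58 · e^(0.0500 × 3/12) = 52.58 × 1.012578 = 53.2414
Value of long forward = (F − K)·e^(−rT) = (53.2414 − 53.12) · e^(−0.0500·3/12)
= 0.1214 × 0.987578 = 0.12
Short position value = −(long value) = -$0.12

-$0.12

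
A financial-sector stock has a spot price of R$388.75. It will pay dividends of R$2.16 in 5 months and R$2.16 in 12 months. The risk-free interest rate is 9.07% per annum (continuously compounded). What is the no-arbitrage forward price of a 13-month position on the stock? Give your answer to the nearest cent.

R$424.42

PV(dividends) I = 2.16·e^(−0.0907·5/12) + 2.16·e^(−0.0907·12/12)
I = 2.0799 + 1.9727 = 4.0526
F = (S − I)·e^(rT) = (388.75 − 4.0526) · e^(0.0907·13/12)
= 384.6974 · e^0.098258 = 384.6974 × 1.103247 = R$424.42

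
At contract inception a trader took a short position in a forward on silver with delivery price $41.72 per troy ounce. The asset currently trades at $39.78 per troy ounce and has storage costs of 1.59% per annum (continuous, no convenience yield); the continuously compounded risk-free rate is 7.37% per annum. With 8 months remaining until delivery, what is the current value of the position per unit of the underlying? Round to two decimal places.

-$0.48 per troy ounce

Current fair forward for the remaining 8 months: F = S·e^((r + u)·T), (r + u) = 0.0737 + 0.0159 = 0.0896
F = 39.78 · e^(0.0896 × 8/12) = 39.78 × 1.061553 = 42.2286
Value of long forward = (F − K)·e^(−rT) = (42.2286 − 41.72) · e^(−0.0737·8/12)
= 0.5086 × 0.952054 = 0.48
Short position value = −(long value) = -$0.48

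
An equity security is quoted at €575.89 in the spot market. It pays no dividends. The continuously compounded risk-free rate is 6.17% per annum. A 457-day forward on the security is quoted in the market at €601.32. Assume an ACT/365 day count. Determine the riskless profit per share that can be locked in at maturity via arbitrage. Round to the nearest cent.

€20.82 per share

Fair forward: F* = S·e^(carry·T), with carry = r = 0.0617
F* = 575.89 · e^(0.0617 × 457/365) = 575.89 · e^0.077252 = 575.89 × 1.080314 = €622.1420
Market €601.32 < fair €622.1420: forward underpriced → reverse cash-and-carry (short spot, go long the forward).
At maturity, profit = |F_mkt − F*| = |601.32 − 622.1420| = €20.82 per share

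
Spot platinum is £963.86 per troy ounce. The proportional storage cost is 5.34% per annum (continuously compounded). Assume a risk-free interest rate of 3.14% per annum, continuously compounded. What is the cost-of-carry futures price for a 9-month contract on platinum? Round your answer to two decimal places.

£1,027.15 per troy ounce

Net carry = r + u − y = 0.0314 + 0.0534 − 0.0000 = 0.0848
F = S·e^((r+u−y)T) = 963.86 · e^(0.0848 × 9/12) = 963.86 · e^0.063600
= 963.86 × 1.065666 = £1,027.15 per troy ounce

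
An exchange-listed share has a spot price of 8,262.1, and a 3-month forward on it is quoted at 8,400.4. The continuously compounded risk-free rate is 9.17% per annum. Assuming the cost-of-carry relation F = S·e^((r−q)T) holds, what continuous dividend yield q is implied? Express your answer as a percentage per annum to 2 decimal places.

From F = S·e^((r−q)T): (r − q) = ln(F/S)/T
ln(8400.4/8262.1) = ln(1.016739) = 0.016600
(r − q) = 0.016600 / (3/12) = 0.066400
q = r − ln(F/S)/T = 0.0917 − 0.066400 = 0.025300
q = 2.53%

2.53%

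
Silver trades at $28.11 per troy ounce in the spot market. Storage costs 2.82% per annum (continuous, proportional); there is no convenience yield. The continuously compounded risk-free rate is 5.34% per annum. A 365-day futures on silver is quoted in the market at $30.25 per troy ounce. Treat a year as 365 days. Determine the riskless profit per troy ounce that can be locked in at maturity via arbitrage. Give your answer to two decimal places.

Fair futures: F* = S·e^(carry·T), with carry = (r + u) = 0.0534 + 0.0282 = 0.0816
F* = 28.11 · e^(0.0816 × 365/365) = 28.11 · e^0.081600 = 28.11 × 1.085022 = $30.5000
Market $30.25 < fair $30.5000: forward underpriced → reverse cash-and-carry (short spot, go long the forward).
At maturity, profit = |F_mkt − F*| = |30.25 − 30.5000| = $0.25 per troy ounce

$0.25 per troy ounce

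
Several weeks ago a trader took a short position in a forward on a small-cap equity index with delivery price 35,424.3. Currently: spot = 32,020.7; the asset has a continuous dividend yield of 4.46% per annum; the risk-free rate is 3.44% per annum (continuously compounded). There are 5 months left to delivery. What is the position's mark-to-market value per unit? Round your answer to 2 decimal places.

Current fair forward for the remaining 5 months: F = S·e^((r − q)·T), (r − q) = 0.0344 − 0.0446 = -0.0102
F = 32020.7 · e^(-0.0102 × 5/12) = 32020.7 × 0.99575902 = 31884.9009
Value of long forward = (F − K)·e^(−rT) = (31884.9009 − 35424.3) · e^(−0.0344·5/12)
= -3539.3991 × 0.98576890 = -3489.03
Short position value = −(long value) = 3489.03

3489.03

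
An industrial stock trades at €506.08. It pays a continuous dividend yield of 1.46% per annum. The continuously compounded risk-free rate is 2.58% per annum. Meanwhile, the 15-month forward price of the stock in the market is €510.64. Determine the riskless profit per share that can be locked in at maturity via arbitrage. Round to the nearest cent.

Fair forward: F* = S·e^(carry·T), with carry = (r − q) = 0.0258 − 0.0146 = 0.0112
F* = 506.08 · e^(0.0112 × 15/12) = 506.08 · e^0.014000 = 506.08 × 1.014098 = €513.2147
Market €510.64 < fair €513.2147: forward underpriced → reverse cash-and-carry (short spot, go long the forward).
At maturity, profit = |F_mkt − F*| = |510.64 − 513.2147| = €2.57 per share

€2.57 per share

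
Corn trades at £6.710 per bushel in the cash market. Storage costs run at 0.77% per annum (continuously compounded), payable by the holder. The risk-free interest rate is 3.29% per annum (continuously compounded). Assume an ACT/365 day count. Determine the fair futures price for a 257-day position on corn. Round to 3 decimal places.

£6.905 per bushel

Net carry = r + u − y = 0.0329 + 0.0077 − 0.0000 = 0.0406
F = S·e^((r+u−y)T) = 6.710 · e^(0.0406 × 257/365) = 6.710 · e^0.028587
= 6.710 × 1.029000 = £6.905 per bushel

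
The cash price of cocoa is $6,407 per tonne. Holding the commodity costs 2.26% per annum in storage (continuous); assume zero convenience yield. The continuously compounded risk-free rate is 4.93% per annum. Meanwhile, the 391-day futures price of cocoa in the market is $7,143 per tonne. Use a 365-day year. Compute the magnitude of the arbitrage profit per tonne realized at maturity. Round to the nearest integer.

$223 per tonne

Fair futures: F* = S·e^(carry·T), with carry = (r + u) = 0.0493 + 0.0226 = 0.0719
F* = 6407 · e^(0.0719 × 391/365) = 6407 · e^0.077022 = 6407 × 1.080066 = $6919.9829
Market $7143 > fair $6919.9829: forward overpriced → cash-and-carry (buy spot, short the forward).
At maturity, profit = |F_mkt − F*| = |7143 − 6919.9829| = $223 per tonne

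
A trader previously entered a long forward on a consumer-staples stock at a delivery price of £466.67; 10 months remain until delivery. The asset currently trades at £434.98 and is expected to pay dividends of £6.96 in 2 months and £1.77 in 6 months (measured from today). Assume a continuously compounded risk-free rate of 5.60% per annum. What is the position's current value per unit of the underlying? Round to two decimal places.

PV(remaining dividends) I = 6.96·e^(−0.0560·2/12) + 1.77·e^(−0.0560·6/12) = 8.6165
Current forward F = (S − I)·e^(rT) = (434.98 − 8.6165)·e^(0.0560·10/12) = 426.3635 × 1.047773 = 446.7322
Value (long) = (F − K)·e^(−rT) = (446.7322 − 466.67) × 0.954405 = -19.0287
Value = -£19.03

-£19.03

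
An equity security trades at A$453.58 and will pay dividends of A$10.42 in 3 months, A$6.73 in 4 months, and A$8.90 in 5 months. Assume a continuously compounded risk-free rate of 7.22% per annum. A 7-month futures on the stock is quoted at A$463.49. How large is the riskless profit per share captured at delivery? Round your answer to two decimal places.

A$16.93 per share

PV(dividends) I = 10.42·e^(−0.0722·3/12) + 6.73·e^(−0.0722·4/12) + 8.90·e^(−0.0722·5/12) = 25.4398
Fair futures F* = (S − I)·e^(rT) = (453.58 − 25.4398)·e^0.042117 = 428.1402 × 1.043017 = 446.5575
Market A$463.49 > fair 446.5575: forward overpriced → cash-and-carry (borrow at r, buy the stock and collect the dividends, short the forward).
Profit at T = |F_mkt − F*| = |463.49 − 446.5575| = A$16.93 per share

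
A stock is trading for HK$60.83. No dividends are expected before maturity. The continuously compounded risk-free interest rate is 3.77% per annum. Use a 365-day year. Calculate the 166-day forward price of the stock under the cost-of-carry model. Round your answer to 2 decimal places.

F = S·e^(rT) = 60.83 · e^(0.0377 × 166/365)
= 60.83 · e^0.017146 = 60.83 × 1.017294
F = HK$61.88

HK$61.88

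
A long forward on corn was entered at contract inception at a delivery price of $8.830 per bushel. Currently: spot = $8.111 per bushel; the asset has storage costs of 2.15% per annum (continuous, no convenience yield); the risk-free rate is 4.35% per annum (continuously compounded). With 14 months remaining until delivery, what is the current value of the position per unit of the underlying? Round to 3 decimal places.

Current fair forward for the remaining 14 months: F = S·e^((r + u)·T), (r + u) = 0.0435 + 0.0215 = 0.0650
F = 8.111 · e^(0.0650 × 14/12) = 8.111 × 1.078783 = 8.7500
Value of long forward = (F − K)·e^(−rT) = (8.7500 − 8.830) · e^(−0.0435·14/12)
= -0.0800 × 0.950516 = -0.076

-$0.076 per bushel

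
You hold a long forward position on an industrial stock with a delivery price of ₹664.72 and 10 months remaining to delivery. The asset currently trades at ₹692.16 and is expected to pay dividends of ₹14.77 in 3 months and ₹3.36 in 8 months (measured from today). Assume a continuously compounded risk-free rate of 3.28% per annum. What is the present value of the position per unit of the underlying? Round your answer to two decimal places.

₹27.43

PV(remaining dividends) I = 14.77·e^(−0.0328·3/12) + 3.36·e^(−0.0328·8/12) = 17.9367
Current forward F = (S − I)·e^(rT) = (692.16 − 17.9367)·e^(0.0328·10/12) = 674.2233 × 1.027710 = 692.9060
Value (long) = (F − K)·e^(−rT) = (692.9060 − 664.72) × 0.973037 = 27.4260
Value = ₹27.43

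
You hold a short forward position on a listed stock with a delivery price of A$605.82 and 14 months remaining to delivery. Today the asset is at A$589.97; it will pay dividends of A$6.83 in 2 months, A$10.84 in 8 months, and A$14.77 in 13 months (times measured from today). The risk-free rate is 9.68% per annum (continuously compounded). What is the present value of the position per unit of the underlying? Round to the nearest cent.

-A$18.66

PV(remaining dividends) I = 6.83·e^(−0.0968·2/12) + 10.84·e^(−0.0968·8/12) + 14.77·e^(−0.0968·13/12) = 30.1828
Current forward F = (S − I)·e^(rT) = (589.97 − 30.1828)·e^(0.0968·14/12) = 559.7872 × 1.119557 = 626.7137
Value (long) = (F − K)·e^(−rT) = (626.7137 − 605.82) × 0.893210 = 18.6625
Short position value = −(long value) = -A$18.66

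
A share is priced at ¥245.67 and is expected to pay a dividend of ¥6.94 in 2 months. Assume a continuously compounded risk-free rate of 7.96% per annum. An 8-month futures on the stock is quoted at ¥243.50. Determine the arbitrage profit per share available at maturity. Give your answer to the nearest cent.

¥8.34 per share

PV(dividends) I = 6.94·e^(−0.0796·2/12) = 6.8485
Fair futures F* = (S − I)·e^(rT) = (245.67 − 6.8485)·e^0.053067 = 238.8215 × 1.054500 = 251.8373
Market ¥243.50 < fair 251.8373: forward underpriced → reverse cash-and-carry (short the stock, invest proceeds at r, pay the dividends, go long the forward).
Profit at T = |F_mkt − F*| = |243.50 − 251.8373| = ¥8.34 per share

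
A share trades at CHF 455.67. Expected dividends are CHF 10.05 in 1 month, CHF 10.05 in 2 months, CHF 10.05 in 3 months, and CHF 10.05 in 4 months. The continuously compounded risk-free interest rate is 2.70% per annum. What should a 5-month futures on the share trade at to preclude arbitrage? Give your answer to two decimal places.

CHF 420.40

PV(dividends) I = 10.05·e^(−0.0270·1/12) + 10.05·e^(−0.0270·2/12) + 10.05·e^(−0.0270·3/12) + 10.05·e^(−0.0270·4/12)
I = 10.0274 + 10.0049 + 9.9824 + 9.9600 = 39.9747
F = (S − I)·e^(rT) = (455.67 − 39.9747) · e^(0.0270·5/12)
= 415.6953 · e^0.011250 = 415.6953 × 1.011314 = CHF 420.40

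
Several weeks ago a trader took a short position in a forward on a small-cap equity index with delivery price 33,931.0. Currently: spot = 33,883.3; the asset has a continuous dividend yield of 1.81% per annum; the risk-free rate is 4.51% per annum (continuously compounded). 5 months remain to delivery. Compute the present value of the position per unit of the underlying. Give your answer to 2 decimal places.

Current fair forward for the remaining 5 months: F = S·e^((r − q)·T), (r − q) = 0.0451 − 0.0181 = 0.0270
F = 33883.3 · e^(0.0270 × 5/12) = 33883.3 × 1.01131352 = 34266.6394
Value of long forward = (F − K)·e^(−rT) = (34266.6394 − 33931.0) · e^(−0.0451·5/12)
= 335.6394 × 0.98138380 = 329.39
Short position value = −(long value) = -329.39

-329.39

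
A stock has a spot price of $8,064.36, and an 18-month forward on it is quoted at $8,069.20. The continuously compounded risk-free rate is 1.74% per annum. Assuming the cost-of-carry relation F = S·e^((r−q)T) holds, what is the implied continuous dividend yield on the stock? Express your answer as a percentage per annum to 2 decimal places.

From F = S·e^((r−q)T): (r − q) = ln(F/S)/T
ln(8069.20/8064.36) = ln(1.000600) = 0.000600
(r − q) = 0.000600 / (18/12) = 0.000400
q = r − ln(F/S)/T = 0.0174 − 0.000400 = 0.017000
q = 1.70%

1.70%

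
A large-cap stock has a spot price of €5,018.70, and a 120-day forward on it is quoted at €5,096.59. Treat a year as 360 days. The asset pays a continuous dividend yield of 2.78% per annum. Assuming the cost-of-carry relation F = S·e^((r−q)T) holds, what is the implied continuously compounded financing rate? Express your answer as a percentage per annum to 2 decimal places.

7.40%

From F = S·e^((r−q)T): (r − q) = ln(F/S)/T
ln(5096.59/5018.70) = ln(1.015520) = 0.015401
(r − q) = 0.015401 / (120/360) = 0.046203
r = ln(F/S)/T + q = 0.046203 + 0.0278 = 0.074003
r = 7.40%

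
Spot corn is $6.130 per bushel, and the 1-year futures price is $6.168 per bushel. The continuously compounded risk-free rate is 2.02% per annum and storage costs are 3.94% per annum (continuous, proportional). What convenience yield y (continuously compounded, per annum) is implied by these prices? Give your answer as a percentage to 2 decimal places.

F = S·e^((r+u−y)T) ⇒ (r+u−y) = ln(F/S)/T
ln(6.168/6.130) = 0.006180; /T ⇒ 0.006180
y = r + u − ln(F/S)/T = 0.0202 + 0.0394 − 0.006180 = 0.053420
y = 5.34%

5.34%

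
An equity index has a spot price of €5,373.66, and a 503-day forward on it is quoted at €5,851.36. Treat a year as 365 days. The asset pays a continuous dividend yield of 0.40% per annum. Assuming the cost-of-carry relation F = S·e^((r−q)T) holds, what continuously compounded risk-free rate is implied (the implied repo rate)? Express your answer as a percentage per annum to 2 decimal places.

6.58%

From F = S·e^((r−q)T): (r − q) = ln(F/S)/T
ln(5851.36/5373.66) = ln(1.088897) = 0.085165
(r − q) = 0.085165 / (503/365) = 0.061800
r = ln(F/S)/T + q = 0.061800 + 0.0040 = 0.065800
r = 6.58%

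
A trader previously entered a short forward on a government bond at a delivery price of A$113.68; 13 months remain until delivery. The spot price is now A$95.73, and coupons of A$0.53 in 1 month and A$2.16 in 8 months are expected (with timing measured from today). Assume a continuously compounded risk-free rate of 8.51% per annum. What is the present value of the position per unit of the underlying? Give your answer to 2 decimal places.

PV(remaining coupons) I = 0.53·e^(−0.0851·1/12) + 2.16·e^(−0.0851·8/12) = 2.5671
Current forward F = (S − I)·e^(rT) = (95.73 − 2.5671)·e^(0.0851·13/12) = 93.1629 × 1.096575 = 102.1601
Value (long) = (F − K)·e^(−rT) = (102.1601 − 113.68) × 0.911930 = -10.5053
Short position value = −(long value) = A$10.51

A$10.51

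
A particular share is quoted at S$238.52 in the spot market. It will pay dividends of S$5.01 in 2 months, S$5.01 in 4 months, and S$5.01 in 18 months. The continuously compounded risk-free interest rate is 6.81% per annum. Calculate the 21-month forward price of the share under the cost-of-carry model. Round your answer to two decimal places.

S$252.51

PV(dividends) I = 5.01·e^(−0.0681·2/12) + 5.01·e^(−0.0681·4/12) + 5.01·e^(−0.0681·18/12)
I = 4.9535 + 4.8976 + 4.5235 = 14.3746
F = (S − I)·e^(rT) = (238.52 − 14.3746) · e^(0.0681·21/12)
= 224.1454 · e^0.119175 = 224.1454 × 1.126567 = S$252.51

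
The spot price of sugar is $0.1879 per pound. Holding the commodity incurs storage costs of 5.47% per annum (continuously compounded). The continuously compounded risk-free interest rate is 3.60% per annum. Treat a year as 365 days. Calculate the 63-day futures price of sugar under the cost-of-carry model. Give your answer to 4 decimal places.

Net carry = r + u − y = 0.0360 + 0.0547 − 0.0000 = 0.0907
F = S·e^((r+u−y)T) = 0.1879 · e^(0.0907 × 63/365) = 0.1879 · e^0.015655
= 0.1879 × 1.015778 = $0.1909 per pound

$0.1909 per pound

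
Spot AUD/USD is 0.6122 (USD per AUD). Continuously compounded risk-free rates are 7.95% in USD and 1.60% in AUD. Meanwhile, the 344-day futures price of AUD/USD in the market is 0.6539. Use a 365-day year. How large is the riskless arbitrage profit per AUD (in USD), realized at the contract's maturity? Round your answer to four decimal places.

Fair futures: F* = S·e^(carry·T), with carry = (r_USD − r_AUD) = 0.0795 − 0.0160 = 0.0635
F* = 0.6122 · e^(0.0635 × 344/365) = 0.6122 · e^0.059847 = 0.6122 × 1.061674 = 0.6500
Market 0.6539 > fair 0.6500: forward overpriced → cash-and-carry (buy spot, short the forward).
At maturity, profit = |F_mkt − F*| = |0.6539 − 0.6500| = 0.0039 per AUD (in USD)

0.0039 per AUD (in USD)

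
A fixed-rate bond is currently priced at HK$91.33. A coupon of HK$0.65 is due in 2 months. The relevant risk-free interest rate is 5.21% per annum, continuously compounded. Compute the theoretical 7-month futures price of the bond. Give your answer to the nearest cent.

HK$93.48

PV(coupons) I = 0.65·e^(−0.0521·2/12)
I = 0.6444
F = (S − I)·e^(rT) = (91.33 − 0.6444) · e^(0.0521·7/12)
= 90.6856 · e^0.030392 = 90.6856 × 1.030859 = HK$93.48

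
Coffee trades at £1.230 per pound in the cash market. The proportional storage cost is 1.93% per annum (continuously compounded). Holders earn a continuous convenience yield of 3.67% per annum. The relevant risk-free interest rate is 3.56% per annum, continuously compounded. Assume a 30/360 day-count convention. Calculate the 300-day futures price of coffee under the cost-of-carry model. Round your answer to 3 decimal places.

£1.249 per pound

Net carry = r + u − y = 0.0356 + 0.0193 − 0.0367 = 0.0182
F = S·e^((r+u−y)T) = 1.230 · e^(0.0182 × 300/360) = 1.230 · e^0.015167
= 1.230 × 1.015283 = £1.249 per pound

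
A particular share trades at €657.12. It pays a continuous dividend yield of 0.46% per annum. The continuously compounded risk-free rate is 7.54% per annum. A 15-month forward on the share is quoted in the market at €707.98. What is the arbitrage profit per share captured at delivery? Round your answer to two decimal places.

Fair forward: F* = S·e^(carry·T), with carry = (r − q) = 0.0754 − 0.0046 = 0.0708
F* = 657.12 · e^(0.0708 × 15/12) = 657.12 · e^0.088500 = 657.12 × 1.092534 = €717.9259
Market €707.98 < fair €717.9259: forward underpriced → reverse cash-and-carry (short spot, go long the forward).
At maturity, profit = |F_mkt − F*| = |707.98 − 717.9259| = €9.95 per share

€9.95 per share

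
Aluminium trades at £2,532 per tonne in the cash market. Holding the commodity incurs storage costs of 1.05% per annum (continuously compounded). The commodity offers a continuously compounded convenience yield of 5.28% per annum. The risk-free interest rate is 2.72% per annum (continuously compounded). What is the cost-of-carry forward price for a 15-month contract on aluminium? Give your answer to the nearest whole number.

Net carry = r + u − y = 0.0272 + 0.0105 − 0.0528 = -0.0151
F = S·e^((r+u−y)T) = 2532 · e^(-0.0151 × 15/12) = 2532 · e^-0.018875
= 2532 × 0.981302 = £2,485 per tonne

£2,485 per tonne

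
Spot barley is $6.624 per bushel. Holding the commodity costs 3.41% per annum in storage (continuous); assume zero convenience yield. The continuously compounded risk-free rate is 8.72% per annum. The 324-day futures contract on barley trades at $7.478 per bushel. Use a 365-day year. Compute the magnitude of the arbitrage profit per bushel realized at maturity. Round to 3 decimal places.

Fair futures: F* = S·e^(carry·T), with carry = (r + u) = 0.0872 + 0.0341 = 0.1213
F* = 6.624 · e^(0.1213 × 324/365) = 6.624 · e^0.107675 = 6.624 × 1.113686 = $7.3771
Market $7.478 > fair $7.3771: forward overpriced → cash-and-carry (buy spot, short the forward).
At maturity, profit = |F_mkt − F*| = |7.478 − 7.3771| = $0.101 per bushel

$0.101 per bushel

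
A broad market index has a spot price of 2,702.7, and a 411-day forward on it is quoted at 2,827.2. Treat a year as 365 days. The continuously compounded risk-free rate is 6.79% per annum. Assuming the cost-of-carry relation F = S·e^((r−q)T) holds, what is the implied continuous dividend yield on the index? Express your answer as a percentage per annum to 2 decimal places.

From F = S·e^((r−q)T): (r − q) = ln(F/S)/T
ln(2827.2/2702.7) = ln(1.046065) = 0.045036
(r − q) = 0.045036 / (411/365) = 0.039995
q = r − ln(F/S)/T = 0.0679 − 0.039995 = 0.027905
q = 2.79%

2.79%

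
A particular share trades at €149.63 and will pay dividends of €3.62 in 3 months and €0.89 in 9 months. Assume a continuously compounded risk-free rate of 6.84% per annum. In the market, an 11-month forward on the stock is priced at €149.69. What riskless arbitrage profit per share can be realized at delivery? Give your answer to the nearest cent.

PV(dividends) I = 3.62·e^(−0.0684·3/12) + 0.89·e^(−0.0684·9/12) = 4.4041
Fair forward F* = (S − I)·e^(rT) = (149.63 − 4.4041)·e^0.062700 = 145.2259 × 1.064707 = 154.6230
Market €149.69 < fair 154.6230: forward underpriced → reverse cash-and-carry (short the stock, invest proceeds at r, pay the dividends, go long the forward).
Profit at T = |F_mkt − F*| = |149.69 − 154.6230| = €4.93 per share

€4.93 per share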